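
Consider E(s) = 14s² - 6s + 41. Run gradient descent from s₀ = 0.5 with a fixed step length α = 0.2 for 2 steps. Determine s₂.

6.26

E′(s) = 28s - 6
s₁ = 0.5 − 0.2·8 = -1.1
s₂ = -1.1 − 0.2·(-36.8) = 6.26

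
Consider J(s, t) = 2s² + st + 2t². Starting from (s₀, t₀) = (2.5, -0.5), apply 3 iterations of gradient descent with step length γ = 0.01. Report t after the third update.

∇J = (4s + t, s + 4t)
(s₁, t₁) = (2.5, -0.5) − 0.01·(9.5, 0.5) = (2.405, -0.505)
(s₂, t₂) = (2.405, -0.505) − 0.01·(9.115, 0.385) = (2.31385, -0.50885)
(s₃, t₃) = (2.31385, -0.50885) − 0.01·(8.74655, 0.27845) = (2.2263845, -0.5116345)
t = -0.5116345

-0.5116345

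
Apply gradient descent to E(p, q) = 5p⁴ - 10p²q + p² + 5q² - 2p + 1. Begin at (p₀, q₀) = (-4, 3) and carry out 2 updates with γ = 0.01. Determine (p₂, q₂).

∇E = (20p³ - 20pq + 2p - 2, -10p² + 10q)
Step 1: at (-4, 3), ∇E = (-1050, -130) → (-4, 3) − 0.01·(-1050, -130) = (6.5, 4.3)
Step 2: at (6.5, 4.3), ∇E = (4944.5, -379.5) → (6.5, 4.3) − 0.01·(4944.5, -379.5) = (-42.945, 8.095)

(-42.945, 8.095)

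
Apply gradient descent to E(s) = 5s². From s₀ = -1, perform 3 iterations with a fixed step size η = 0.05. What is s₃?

E′(s) = 10s
Step 1: E′(-1) = -10; s₁ = -1 − 0.05·(-10) = -0.5
Step 2: E′(-0.5) = -5; s₂ = -0.5 − 0.05·(-5) = -0.25
Step 3: E′(-0.25) = -2.5; s₃ = -0.25 − 0.05·(-2.5) = -0.125

-0.125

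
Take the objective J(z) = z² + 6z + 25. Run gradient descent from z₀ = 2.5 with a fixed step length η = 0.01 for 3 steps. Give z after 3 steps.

J′(z) = 2z + 6
Step 1: J′(2.5) = 11; z₁ = 2.5 − 0.01·11 = 2.39
Step 2: J′(2.39) = 10.78; z₂ = 2.39 − 0.01·10.78 = 2.2822
Step 3: J′(2.2822) = 10.5644; z₃ = 2.2822 − 0.01·10.5644 = 2.176556

2.176556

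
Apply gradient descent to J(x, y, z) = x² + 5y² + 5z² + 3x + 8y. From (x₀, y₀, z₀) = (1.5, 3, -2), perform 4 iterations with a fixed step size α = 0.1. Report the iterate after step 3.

(0.036, -0.8, 0)

∇J = (2x + 3, 10y + 8, 10z)
(x₁, y₁, z₁) = (1.5, 3, -2) − 0.1·(6, 38, -20) = (0.9, -0.8, 0)
(x₂, y₂, z₂) = (0.9, -0.8, 0) − 0.1·(4.8, 0, 0) = (0.42, -0.8, 0)
(x₃, y₃, z₃) = (0.42, -0.8, 0) − 0.1·(3.84, 0, 0) = (0.036, -0.8, 0)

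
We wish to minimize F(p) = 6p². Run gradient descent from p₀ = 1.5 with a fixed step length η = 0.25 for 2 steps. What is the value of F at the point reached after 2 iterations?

F′(p) = 12p
Step 1: F′(1.5) = 18; p₁ = 1.5 − 0.25·18 = -3
Step 2: F′(-3) = -36; p₂ = -3 − 0.25·(-36) = 6
F(6) = 216

216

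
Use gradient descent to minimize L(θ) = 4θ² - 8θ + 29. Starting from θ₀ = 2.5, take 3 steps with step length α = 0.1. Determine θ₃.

1.012

L′(θ) = 8θ - 8
θ₁ = 2.5 − 0.1·12 = 1.3
θ₂ = 1.3 − 0.1·2.4 = 1.06
θ₃ = 1.06 − 0.1·0.48 = 1.012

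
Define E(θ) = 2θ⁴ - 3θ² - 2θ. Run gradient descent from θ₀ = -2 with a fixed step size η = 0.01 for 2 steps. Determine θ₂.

E′(θ) = 8θ³ - 6θ - 2
Step 1: E′(-2) = -54; θ₁ = -2 − 0.01·(-54) = -1.46
Step 2: E′(-1.46) = -18.137088; θ₂ = -1.46 − 0.01·(-18.137088) = -1.27862912

-1.27862912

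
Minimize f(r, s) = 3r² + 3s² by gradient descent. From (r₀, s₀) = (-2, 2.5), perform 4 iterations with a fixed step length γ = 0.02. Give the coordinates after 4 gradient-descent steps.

∇f = (6r, 6s)
Step 1: at (-2, 2.5), ∇f = (-12, 15) → (-2, 2.5) − 0.02·(-12, 15) = (-1.76, 2.2)
Step 2: at (-1.76, 2.2), ∇f = (-10.56, 13.2) → (-1.76, 2.2) − 0.02·(-10.56, 13.2) = (-1.5488, 1.936)
Step 3: at (-1.5488, 1.936), ∇f = (-9.2928, 11.616) → (-1.5488, 1.936) − 0.02·(-9.2928, 11.616) = (-1.362944, 1.70368)
Step 4: at (-1.362944, 1.70368), ∇f = (-8.177664, 10.22208) → (-1.362944, 1.70368) − 0.02·(-8.177664, 10.22208) = (-1.19939072, 1.4992384)

(-1.19939072, 1.4992384)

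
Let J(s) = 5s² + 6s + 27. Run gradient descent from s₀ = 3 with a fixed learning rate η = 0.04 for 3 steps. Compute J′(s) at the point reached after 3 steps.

7.776

J′(s) = 10s + 6
Step 1: J′(3) = 36; s₁ = 3 − 0.04·36 = 1.56
Step 2: J′(1.56) = 21.6; s₂ = 1.56 − 0.04·21.6 = 0.696
Step 3: J′(0.696) = 12.96; s₃ = 0.696 − 0.04·12.96 = 0.1776
J′(s) at (0.1776) = 7.776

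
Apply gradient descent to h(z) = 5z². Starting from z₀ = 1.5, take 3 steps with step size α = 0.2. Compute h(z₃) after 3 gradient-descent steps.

h′(z) = 10z
z₁ = 1.5 − 0.2·15 = -1.5
z₂ = -1.5 − 0.2·(-15) = 1.5
z₃ = 1.5 − 0.2·15 = -1.5
h(-1.5) = 11.25

11.25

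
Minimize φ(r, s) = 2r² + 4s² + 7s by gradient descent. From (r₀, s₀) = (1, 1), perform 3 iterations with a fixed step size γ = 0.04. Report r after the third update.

∇φ = (4r, 8s + 7)
Step 1: at (1, 1), ∇φ = (4, 15) → (1, 1) − 0.04·(4, 15) = (0.84, 0.4)
Step 2: at (0.84, 0.4), ∇φ = (3.36, 10.2) → (0.84, 0.4) − 0.04·(3.36, 10.2) = (0.7056, -0.008)
Step 3: at (0.7056, -0.008), ∇φ = (2.8224, 6.936) → (0.7056, -0.008) − 0.04·(2.8224, 6.936) = (0.592704, -0.28544)
r = 0.592704

0.592704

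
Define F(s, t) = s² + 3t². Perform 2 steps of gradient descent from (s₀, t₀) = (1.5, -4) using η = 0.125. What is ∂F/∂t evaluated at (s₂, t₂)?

∇F = (2s, 6t)
(s₁, t₁) = (1.5, -4) − 0.125·(3, -24) = (1.125, -1)
(s₂, t₂) = (1.125, -1) − 0.125·(2.25, -6) = (0.84375, -0.25)
∂F/∂t at (0.84375, -0.25) = -1.5

-1.5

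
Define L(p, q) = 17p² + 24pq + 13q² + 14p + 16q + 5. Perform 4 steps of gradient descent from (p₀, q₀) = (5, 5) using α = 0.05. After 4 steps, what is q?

∇L = (34p + 24q + 14, 24p + 26q + 16)
(p₁, q₁) = (5, 5) − 0.05·(304, 266) = (-10.2, -8.3)
(p₂, q₂) = (-10.2, -8.3) − 0.05·(-532, -444.6) = (16.4, 13.93)
(p₃, q₃) = (16.4, 13.93) − 0.05·(905.92, 771.78) = (-28.896, -24.659)
(p₄, q₄) = (-28.896, -24.659) − 0.05·(-1560.28, -1318.638) = (49.118, 41.2729)
q = 41.2729

41.2729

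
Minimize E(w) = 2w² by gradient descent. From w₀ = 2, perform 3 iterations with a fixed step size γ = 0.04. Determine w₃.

E′(w) = 4w
Step 1: E′(2) = 8; w₁ = 2 − 0.04·8 = 1.68
Step 2: E′(1.68) = 6.72; w₂ = 1.68 − 0.04·6.72 = 1.4112
Step 3: E′(1.4112) = 5.6448; w₃ = 1.4112 − 0.04·5.6448 = 1.185408

1.185408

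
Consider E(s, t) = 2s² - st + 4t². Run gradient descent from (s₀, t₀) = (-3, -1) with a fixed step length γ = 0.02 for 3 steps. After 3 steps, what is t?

-0.733256

∇E = (4s - t, -s + 8t)
Step 1: at (-3, -1), ∇E = (-11, -5) → (-3, -1) − 0.02·(-11, -5) = (-2.78, -0.9)
Step 2: at (-2.78, -0.9), ∇E = (-10.22, -4.42) → (-2.78, -0.9) − 0.02·(-10.22, -4.42) = (-2.5756, -0.8116)
Step 3: at (-2.5756, -0.8116), ∇E = (-9.4908, -3.9172) → (-2.5756, -0.8116) − 0.02·(-9.4908, -3.9172) = (-2.385784, -0.733256)
t = -0.733256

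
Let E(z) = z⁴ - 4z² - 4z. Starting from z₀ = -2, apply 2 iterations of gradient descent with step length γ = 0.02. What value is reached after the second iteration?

E′(z) = 4z³ - 8z - 4
z₁ = -2 − 0.02·(-20) = -1.6
z₂ = -1.6 − 0.02·(-7.584) = -1.44832

-1.44832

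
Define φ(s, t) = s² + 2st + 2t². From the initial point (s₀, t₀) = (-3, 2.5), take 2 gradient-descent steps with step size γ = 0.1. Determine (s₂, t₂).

(-2.74, 1.84)

∇φ = (2s + 2t, 2s + 4t)
Step 1: at (-3, 2.5), ∇φ = (-1, 4) → (-3, 2.5) − 0.1·(-1, 4) = (-2.9, 2.1)
Step 2: at (-2.9, 2.1), ∇φ = (-1.6, 2.6) → (-2.9, 2.1) − 0.1·(-1.6, 2.6) = (-2.74, 1.84)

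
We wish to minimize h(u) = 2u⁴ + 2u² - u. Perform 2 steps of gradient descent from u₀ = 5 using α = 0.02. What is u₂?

h′(u) = 8u³ + 4u - 1
u₁ = 5 − 0.02·1019 = -15.38
u₂ = -15.38 − 0.02·(-29166.942976) = 567.95885952

567.95885952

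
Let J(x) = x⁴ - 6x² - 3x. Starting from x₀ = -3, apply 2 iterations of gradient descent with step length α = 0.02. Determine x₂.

J′(x) = 4x³ - 12x - 3
Step 1: J′(-3) = -75; x₁ = -3 − 0.02·(-75) = -1.5
Step 2: J′(-1.5) = 1.5; x₂ = -1.5 − 0.02·1.5 = -1.53

-1.53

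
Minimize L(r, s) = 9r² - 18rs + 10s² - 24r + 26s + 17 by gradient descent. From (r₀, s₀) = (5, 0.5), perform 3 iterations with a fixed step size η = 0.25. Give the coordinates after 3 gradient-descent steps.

∇L = (18r - 18s - 24, -18r + 20s + 26)
(r₁, s₁) = (5, 0.5) − 0.25·(57, -54) = (-9.25, 14)
(r₂, s₂) = (-9.25, 14) − 0.25·(-442.5, 472.5) = (101.375, -104.125)
(r₃, s₃) = (101.375, -104.125) − 0.25·(3675, -3881.25) = (-817.375, 866.1875)

(-817.375, 866.1875)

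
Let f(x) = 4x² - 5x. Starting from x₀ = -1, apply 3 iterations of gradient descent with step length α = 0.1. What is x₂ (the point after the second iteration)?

0.56

f′(x) = 8x - 5
x₁ = -1 − 0.1·(-13) = 0.3
x₂ = 0.3 − 0.1·(-2.6) = 0.56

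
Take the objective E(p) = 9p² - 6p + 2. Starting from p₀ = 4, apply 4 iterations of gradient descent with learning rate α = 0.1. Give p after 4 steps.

1.8352

E′(p) = 18p - 6
p₁ = 4 − 0.1·66 = -2.6
p₂ = -2.6 − 0.1·(-52.8) = 2.68
p₃ = 2.68 − 0.1·42.24 = -1.544
p₄ = -1.544 − 0.1·(-33.792) = 1.8352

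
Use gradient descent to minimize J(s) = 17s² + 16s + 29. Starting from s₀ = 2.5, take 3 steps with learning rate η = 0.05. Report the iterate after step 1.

-2.55

J′(s) = 34s + 16
s₁ = 2.5 − 0.05·101 = -2.55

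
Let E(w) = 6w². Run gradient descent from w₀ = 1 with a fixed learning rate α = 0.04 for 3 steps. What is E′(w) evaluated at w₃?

1.687296

E′(w) = 12w
Step 1: E′(1) = 12; w₁ = 1 − 0.04·12 = 0.52
Step 2: E′(0.52) = 6.24; w₂ = 0.52 − 0.04·6.24 = 0.2704
Step 3: E′(0.2704) = 3.2448; w₃ = 0.2704 − 0.04·3.2448 = 0.140608
E′(w) at (0.140608) = 1.687296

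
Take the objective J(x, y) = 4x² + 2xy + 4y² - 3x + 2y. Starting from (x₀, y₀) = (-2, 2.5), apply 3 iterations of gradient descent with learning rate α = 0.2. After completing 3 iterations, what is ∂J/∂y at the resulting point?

∇J = (8x + 2y - 3, 2x + 8y + 2)
Step 1: at (-2, 2.5), ∇J = (-14, 18) → (-2, 2.5) − 0.2·(-14, 18) = (0.8, -1.1)
Step 2: at (0.8, -1.1), ∇J = (1.2, -5.2) → (0.8, -1.1) − 0.2·(1.2, -5.2) = (0.56, -0.06)
Step 3: at (0.56, -0.06), ∇J = (1.36, 2.64) → (0.56, -0.06) − 0.2·(1.36, 2.64) = (0.288, -0.588)
∂J/∂y at (0.288, -0.588) = -2.128

-2.128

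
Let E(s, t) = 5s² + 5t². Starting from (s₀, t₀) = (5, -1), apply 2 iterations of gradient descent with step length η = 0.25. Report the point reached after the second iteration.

(11.25, -2.25)

∇E = (10s, 10t)
Step 1: at (5, -1), ∇E = (50, -10) → (5, -1) − 0.25·(50, -10) = (-7.5, 1.5)
Step 2: at (-7.5, 1.5), ∇E = (-75, 15) → (-7.5, 1.5) − 0.25·(-75, 15) = (11.25, -2.25)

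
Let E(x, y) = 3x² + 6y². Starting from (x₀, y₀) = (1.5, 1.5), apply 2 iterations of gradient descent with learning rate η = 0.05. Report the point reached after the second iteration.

∇E = (6x, 12y)
(x₁, y₁) = (1.5, 1.5) − 0.05·(9, 18) = (1.05, 0.6)
(x₂, y₂) = (1.05, 0.6) − 0.05·(6.3, 7.2) = (0.735, 0.24)

(0.735, 0.24)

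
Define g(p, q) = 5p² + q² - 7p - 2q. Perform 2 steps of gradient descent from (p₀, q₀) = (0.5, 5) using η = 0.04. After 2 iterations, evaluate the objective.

8.03820736

∇g = (10p - 7, 2q - 2)
Step 1: at (0.5, 5), ∇g = (-2, 8) → (0.5, 5) − 0.04·(-2, 8) = (0.58, 4.68)
Step 2: at (0.58, 4.68), ∇g = (-1.2, 7.36) → (0.58, 4.68) − 0.04·(-1.2, 7.36) = (0.628, 4.3856)
g(0.628, 4.3856) = 8.03820736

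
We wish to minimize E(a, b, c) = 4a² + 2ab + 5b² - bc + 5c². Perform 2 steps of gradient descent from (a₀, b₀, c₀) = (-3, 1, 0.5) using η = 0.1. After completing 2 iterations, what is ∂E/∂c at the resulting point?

0.48

∇E = (8a + 2b, 2a + 10b - c, -b + 10c)
(a₁, b₁, c₁) = (-3, 1, 0.5) − 0.1·(-22, 3.5, 4) = (-0.8, 0.65, 0.1)
(a₂, b₂, c₂) = (-0.8, 0.65, 0.1) − 0.1·(-5.1, 4.8, 0.35) = (-0.29, 0.17, 0.065)
∂E/∂c at (-0.29, 0.17, 0.065) = 0.48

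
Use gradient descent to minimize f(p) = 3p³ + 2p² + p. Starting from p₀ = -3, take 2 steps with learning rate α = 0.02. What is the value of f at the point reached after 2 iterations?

-1186.006845113856

f′(p) = 9p² + 4p + 1
p₁ = -3 − 0.02·70 = -4.4
p₂ = -4.4 − 0.02·157.64 = -7.5528
f(-7.5528) = -1186.006845113856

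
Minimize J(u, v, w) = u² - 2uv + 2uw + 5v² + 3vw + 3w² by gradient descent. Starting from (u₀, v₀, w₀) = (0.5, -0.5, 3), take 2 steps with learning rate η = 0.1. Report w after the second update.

0.8

∇J = (2u - 2v + 2w, -2u + 10v + 3w, 2u + 3v + 6w)
Step 1: at (0.5, -0.5, 3), ∇J = (8, 3, 17.5) → (0.5, -0.5, 3) − 0.1·(8, 3, 17.5) = (-0.3, -0.8, 1.25)
Step 2: at (-0.3, -0.8, 1.25), ∇J = (3.5, -3.65, 4.5) → (-0.3, -0.8, 1.25) − 0.1·(3.5, -3.65, 4.5) = (-0.65, -0.435, 0.8)
w = 0.8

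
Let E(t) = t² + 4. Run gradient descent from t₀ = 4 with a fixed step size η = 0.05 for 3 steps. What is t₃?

2.916

E′(t) = 2t
Step 1: E′(4) = 8; t₁ = 4 − 0.05·8 = 3.6
Step 2: E′(3.6) = 7.2; t₂ = 3.6 − 0.05·7.2 = 3.24
Step 3: E′(3.24) = 6.48; t₃ = 3.24 − 0.05·6.48 = 2.916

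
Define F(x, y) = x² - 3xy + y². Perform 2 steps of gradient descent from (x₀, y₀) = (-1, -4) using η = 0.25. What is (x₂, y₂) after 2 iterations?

∇F = (2x - 3y, -3x + 2y)
(x₁, y₁) = (-1, -4) − 0.25·(10, -5) = (-3.5, -2.75)
(x₂, y₂) = (-3.5, -2.75) − 0.25·(1.25, 5) = (-3.8125, -4)

(-3.8125, -4)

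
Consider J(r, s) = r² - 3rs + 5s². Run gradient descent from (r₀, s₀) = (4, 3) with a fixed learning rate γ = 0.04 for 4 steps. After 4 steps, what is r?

3.77288704

∇J = (2r - 3s, -3r + 10s)
(r₁, s₁) = (4, 3) − 0.04·(-1, 18) = (4.04, 2.28)
(r₂, s₂) = (4.04, 2.28) − 0.04·(1.24, 10.68) = (3.9904, 1.8528)
(r₃, s₃) = (3.9904, 1.8528) − 0.04·(2.4224, 6.5568) = (3.893504, 1.590528)
(r₄, s₄) = (3.893504, 1.590528) − 0.04·(3.015424, 4.224768) = (3.77288704, 1.42153728)
r = 3.77288704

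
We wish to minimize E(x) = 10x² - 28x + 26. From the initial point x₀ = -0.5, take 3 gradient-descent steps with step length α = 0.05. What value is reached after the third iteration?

1.4

E′(x) = 20x - 28
Step 1: E′(-0.5) = -38; x₁ = -0.5 − 0.05·(-38) = 1.4
Step 2: E′(1.4) = 0; x₂ = 1.4 − 0.05·0 = 1.4
Step 3: E′(1.4) = 0; x₃ = 1.4 − 0.05·0 = 1.4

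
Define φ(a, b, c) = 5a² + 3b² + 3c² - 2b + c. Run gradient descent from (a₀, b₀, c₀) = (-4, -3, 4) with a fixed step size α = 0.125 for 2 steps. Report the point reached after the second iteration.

(-0.25, 0.125, 0.09375)

∇φ = (10a, 6b - 2, 6c + 1)
Step 1: at (-4, -3, 4), ∇φ = (-40, -20, 25) → (-4, -3, 4) − 0.125·(-40, -20, 25) = (1, -0.5, 0.875)
Step 2: at (1, -0.5, 0.875), ∇φ = (10, -5, 6.25) → (1, -0.5, 0.875) − 0.125·(10, -5, 6.25) = (-0.25, 0.125, 0.09375)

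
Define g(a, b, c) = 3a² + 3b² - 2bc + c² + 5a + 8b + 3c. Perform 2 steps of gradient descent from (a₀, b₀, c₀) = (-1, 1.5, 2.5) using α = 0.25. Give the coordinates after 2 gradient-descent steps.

∇g = (6a + 5, 6b - 2c + 8, -2b + 2c + 3)
(a₁, b₁, c₁) = (-1, 1.5, 2.5) − 0.25·(-1, 12, 5) = (-0.75, -1.5, 1.25)
(a₂, b₂, c₂) = (-0.75, -1.5, 1.25) − 0.25·(0.5, -3.5, 8.5) = (-0.875, -0.625, -0.875)

(-0.875, -0.625, -0.875)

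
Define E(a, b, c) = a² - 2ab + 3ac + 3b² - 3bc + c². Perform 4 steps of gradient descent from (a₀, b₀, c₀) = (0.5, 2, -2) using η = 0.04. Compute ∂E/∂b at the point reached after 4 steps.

∇E = (2a - 2b + 3c, -2a + 6b - 3c, 3a - 3b + 2c)
(a₁, b₁, c₁) = (0.5, 2, -2) − 0.04·(-9, 17, -8.5) = (0.86, 1.32, -1.66)
(a₂, b₂, c₂) = (0.86, 1.32, -1.66) − 0.04·(-5.9, 11.18, -4.7) = (1.096, 0.8728, -1.472)
(a₃, b₃, c₃) = (1.096, 0.8728, -1.472) − 0.04·(-3.9696, 7.4608, -2.2744) = (1.254784, 0.574368, -1.381024)
(a₄, b₄, c₄) = (1.254784, 0.574368, -1.381024) − 0.04·(-2.78224, 5.079712, -0.7208) = (1.3660736, 0.37117952, -1.352192)
∂E/∂b at (1.3660736, 0.37117952, -1.352192) = 3.55150592

3.55150592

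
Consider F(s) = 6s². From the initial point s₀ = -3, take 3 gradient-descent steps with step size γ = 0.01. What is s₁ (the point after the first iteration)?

F′(s) = 12s
Step 1: F′(-3) = -36; s₁ = -3 − 0.01·(-36) = -2.64

-2.64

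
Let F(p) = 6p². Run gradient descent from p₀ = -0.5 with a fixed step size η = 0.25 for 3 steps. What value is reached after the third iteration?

4

F′(p) = 12p
p₁ = -0.5 − 0.25·(-6) = 1
p₂ = 1 − 0.25·12 = -2
p₃ = -2 − 0.25·(-24) = 4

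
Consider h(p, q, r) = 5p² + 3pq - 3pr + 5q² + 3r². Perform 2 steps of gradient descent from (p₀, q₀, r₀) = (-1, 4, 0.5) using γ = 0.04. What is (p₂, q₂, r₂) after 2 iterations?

(-0.8832, 1.6344, 0.0752)

∇h = (10p + 3q - 3r, 3p + 10q, -3p + 6r)
(p₁, q₁, r₁) = (-1, 4, 0.5) − 0.04·(0.5, 37, 6) = (-1.02, 2.52, 0.26)
(p₂, q₂, r₂) = (-1.02, 2.52, 0.26) − 0.04·(-3.42, 22.14, 4.62) = (-0.8832, 1.6344, 0.0752)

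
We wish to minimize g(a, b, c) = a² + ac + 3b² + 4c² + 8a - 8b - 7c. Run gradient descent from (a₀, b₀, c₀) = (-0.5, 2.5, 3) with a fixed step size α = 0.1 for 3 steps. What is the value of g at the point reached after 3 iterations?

-25.179333

∇g = (2a + c + 8, 6b - 8, a + 8c - 7)
Step 1: at (-0.5, 2.5, 3), ∇g = (10, 7, 16.5) → (-0.5, 2.5, 3) − 0.1·(10, 7, 16.5) = (-1.5, 1.8, 1.35)
Step 2: at (-1.5, 1.8, 1.35), ∇g = (6.35, 2.8, 2.3) → (-1.5, 1.8, 1.35) − 0.1·(6.35, 2.8, 2.3) = (-2.135, 1.52, 1.12)
Step 3: at (-2.135, 1.52, 1.12), ∇g = (4.85, 1.12, -0.175) → (-2.135, 1.52, 1.12) − 0.1·(4.85, 1.12, -0.175) = (-2.62, 1.408, 1.1375)
g(-2.62, 1.408, 1.1375) = -25.179333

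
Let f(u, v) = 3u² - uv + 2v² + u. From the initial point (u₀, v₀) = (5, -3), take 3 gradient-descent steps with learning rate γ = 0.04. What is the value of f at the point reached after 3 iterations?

19.234322620416

∇f = (6u - v + 1, -u + 4v)
(u₁, v₁) = (5, -3) − 0.04·(34, -17) = (3.64, -2.32)
(u₂, v₂) = (3.64, -2.32) − 0.04·(25.16, -12.92) = (2.6336, -1.8032)
(u₃, v₃) = (2.6336, -1.8032) − 0.04·(18.6048, -9.8464) = (1.889408, -1.409344)
f(1.889408, -1.409344) = 19.234322620416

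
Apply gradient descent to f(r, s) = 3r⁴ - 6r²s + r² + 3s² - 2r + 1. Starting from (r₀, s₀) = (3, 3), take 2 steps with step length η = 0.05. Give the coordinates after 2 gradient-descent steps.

(277.06, 22.56)

∇f = (12r³ - 12rs + 2r - 2, -6r² + 6s)
Step 1: at (3, 3), ∇f = (220, -36) → (3, 3) − 0.05·(220, -36) = (-8, 4.8)
Step 2: at (-8, 4.8), ∇f = (-5701.2, -355.2) → (-8, 4.8) − 0.05·(-5701.2, -355.2) = (277.06, 22.56)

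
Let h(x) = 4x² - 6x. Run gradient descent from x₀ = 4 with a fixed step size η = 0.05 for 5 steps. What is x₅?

h′(x) = 8x - 6
Step 1: h′(4) = 26; x₁ = 4 − 0.05·26 = 2.7
Step 2: h′(2.7) = 15.6; x₂ = 2.7 − 0.05·15.6 = 1.92
Step 3: h′(1.92) = 9.36; x₃ = 1.92 − 0.05·9.36 = 1.452
Step 4: h′(1.452) = 5.616; x₄ = 1.452 − 0.05·5.616 = 1.1712
Step 5: h′(1.1712) = 3.3696; x₅ = 1.1712 − 0.05·3.3696 = 1.00272

1.00272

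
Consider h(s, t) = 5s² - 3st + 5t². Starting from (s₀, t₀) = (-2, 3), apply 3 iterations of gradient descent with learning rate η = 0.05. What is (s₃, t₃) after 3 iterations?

∇h = (10s - 3t, -3s + 10t)
(s₁, t₁) = (-2, 3) − 0.05·(-29, 36) = (-0.55, 1.2)
(s₂, t₂) = (-0.55, 1.2) − 0.05·(-9.1, 13.65) = (-0.095, 0.5175)
(s₃, t₃) = (-0.095, 0.5175) − 0.05·(-2.5025, 5.46) = (0.030125, 0.2445)

(0.030125, 0.2445)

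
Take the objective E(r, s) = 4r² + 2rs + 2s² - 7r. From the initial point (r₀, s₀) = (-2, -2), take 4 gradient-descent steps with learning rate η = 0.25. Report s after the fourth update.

∇E = (8r + 2s - 7, 2r + 4s)
Step 1: at (-2, -2), ∇E = (-27, -12) → (-2, -2) − 0.25·(-27, -12) = (4.75, 1)
Step 2: at (4.75, 1), ∇E = (33, 13.5) → (4.75, 1) − 0.25·(33, 13.5) = (-3.5, -2.375)
Step 3: at (-3.5, -2.375), ∇E = (-39.75, -16.5) → (-3.5, -2.375) − 0.25·(-39.75, -16.5) = (6.4375, 1.75)
Step 4: at (6.4375, 1.75), ∇E = (48, 19.875) → (6.4375, 1.75) − 0.25·(48, 19.875) = (-5.5625, -3.21875)
s = -3.21875

-3.21875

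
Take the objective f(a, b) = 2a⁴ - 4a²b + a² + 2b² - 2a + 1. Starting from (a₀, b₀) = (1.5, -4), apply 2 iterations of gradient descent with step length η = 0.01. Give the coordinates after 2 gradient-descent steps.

∇f = (8a³ - 8ab + 2a - 2, -4a² + 4b)
(a₁, b₁) = (1.5, -4) − 0.01·(76, -25) = (0.74, -3.75)
(a₂, b₂) = (0.74, -3.75) − 0.01·(24.921792, -17.1904) = (0.49078208, -3.578096)

(0.49078208, -3.578096)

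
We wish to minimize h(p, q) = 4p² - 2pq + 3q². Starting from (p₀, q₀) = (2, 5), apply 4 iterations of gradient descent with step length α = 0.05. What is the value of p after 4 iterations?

∇h = (8p - 2q, -2p + 6q)
(p₁, q₁) = (2, 5) − 0.05·(6, 26) = (1.7, 3.7)
(p₂, q₂) = (1.7, 3.7) − 0.05·(6.2, 18.8) = (1.39, 2.76)
(p₃, q₃) = (1.39, 2.76) − 0.05·(5.6, 13.78) = (1.11, 2.071)
(p₄, q₄) = (1.11, 2.071) − 0.05·(4.738, 10.206) = (0.8731, 1.5607)
p = 0.8731

0.8731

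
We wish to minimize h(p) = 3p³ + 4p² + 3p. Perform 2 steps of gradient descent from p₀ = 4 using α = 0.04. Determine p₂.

-5.863616

h′(p) = 9p² + 8p + 3
p₁ = 4 − 0.04·179 = -3.16
p₂ = -3.16 − 0.04·67.5904 = -5.863616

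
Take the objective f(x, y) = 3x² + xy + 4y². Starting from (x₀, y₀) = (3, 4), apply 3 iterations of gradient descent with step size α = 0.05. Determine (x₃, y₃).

(0.7895, 0.692125)

∇f = (6x + y, x + 8y)
(x₁, y₁) = (3, 4) − 0.05·(22, 35) = (1.9, 2.25)
(x₂, y₂) = (1.9, 2.25) − 0.05·(13.65, 19.9) = (1.2175, 1.255)
(x₃, y₃) = (1.2175, 1.255) − 0.05·(8.56, 11.2575) = (0.7895, 0.692125)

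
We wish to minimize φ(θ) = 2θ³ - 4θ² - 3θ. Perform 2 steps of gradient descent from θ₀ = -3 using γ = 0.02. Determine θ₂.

φ′(θ) = 6θ² - 8θ - 3
θ₁ = -3 − 0.02·75 = -4.5
θ₂ = -4.5 − 0.02·154.5 = -7.59

-7.59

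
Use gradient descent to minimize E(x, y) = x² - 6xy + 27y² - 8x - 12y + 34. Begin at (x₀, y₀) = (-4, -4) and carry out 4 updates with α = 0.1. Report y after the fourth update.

-1474.4128

∇E = (2x - 6y - 8, -6x + 54y - 12)
(x₁, y₁) = (-4, -4) − 0.1·(8, -204) = (-4.8, 16.4)
(x₂, y₂) = (-4.8, 16.4) − 0.1·(-116, 902.4) = (6.8, -73.84)
(x₃, y₃) = (6.8, -73.84) − 0.1·(448.64, -4040.16) = (-38.064, 330.176)
(x₄, y₄) = (-38.064, 330.176) − 0.1·(-2065.184, 18045.888) = (168.4544, -1474.4128)
y = -1474.4128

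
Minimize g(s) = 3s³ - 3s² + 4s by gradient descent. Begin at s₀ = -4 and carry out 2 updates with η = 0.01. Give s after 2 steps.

g′(s) = 9s² - 6s + 4
s₁ = -4 − 0.01·172 = -5.72
s₂ = -5.72 − 0.01·332.7856 = -9.047856

-9.047856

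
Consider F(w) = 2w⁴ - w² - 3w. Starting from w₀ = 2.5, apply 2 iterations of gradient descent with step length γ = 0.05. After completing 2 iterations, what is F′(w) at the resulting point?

12150.994538860047

F′(w) = 8w³ - 2w - 3
w₁ = 2.5 − 0.05·117 = -3.35
w₂ = -3.35 − 0.05·(-297.063) = 11.50315
F′(w) at (11.50315) = 12150.994538860047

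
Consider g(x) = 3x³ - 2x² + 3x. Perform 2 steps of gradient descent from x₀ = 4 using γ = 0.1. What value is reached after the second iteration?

-87.569

g′(x) = 9x² - 4x + 3
Step 1: g′(4) = 131; x₁ = 4 − 0.1·131 = -9.1
Step 2: g′(-9.1) = 784.69; x₂ = -9.1 − 0.1·784.69 = -87.569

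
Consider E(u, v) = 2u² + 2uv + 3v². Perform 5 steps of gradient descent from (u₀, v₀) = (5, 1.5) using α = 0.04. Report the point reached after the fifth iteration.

(2.01242112, -0.41231744)

∇E = (4u + 2v, 2u + 6v)
(u₁, v₁) = (5, 1.5) − 0.04·(23, 19) = (4.08, 0.74)
(u₂, v₂) = (4.08, 0.74) − 0.04·(17.8, 12.6) = (3.368, 0.236)
(u₃, v₃) = (3.368, 0.236) − 0.04·(13.944, 8.152) = (2.81024, -0.09008)
(u₄, v₄) = (2.81024, -0.09008) − 0.04·(11.0608, 5.08) = (2.367808, -0.29328)
(u₅, v₅) = (2.367808, -0.29328) − 0.04·(8.884672, 2.975936) = (2.01242112, -0.41231744)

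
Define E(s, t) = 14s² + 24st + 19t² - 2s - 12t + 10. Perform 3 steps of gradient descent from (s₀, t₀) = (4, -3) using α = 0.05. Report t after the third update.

∇E = (28s + 24t - 2, 24s + 38t - 12)
Step 1: at (4, -3), ∇E = (38, -30) → (4, -3) − 0.05·(38, -30) = (2.1, -1.5)
Step 2: at (2.1, -1.5), ∇E = (20.8, -18.6) → (2.1, -1.5) − 0.05·(20.8, -18.6) = (1.06, -0.57)
Step 3: at (1.06, -0.57), ∇E = (14, -8.22) → (1.06, -0.57) − 0.05·(14, -8.22) = (0.36, -0.159)
t = -0.159

-0.159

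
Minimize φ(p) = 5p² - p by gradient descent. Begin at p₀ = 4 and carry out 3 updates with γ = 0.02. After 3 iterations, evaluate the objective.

φ′(p) = 10p - 1
p₁ = 4 − 0.02·39 = 3.22
p₂ = 3.22 − 0.02·31.2 = 2.596
p₃ = 2.596 − 0.02·24.96 = 2.0968
φ(2.0968) = 19.8860512

19.8860512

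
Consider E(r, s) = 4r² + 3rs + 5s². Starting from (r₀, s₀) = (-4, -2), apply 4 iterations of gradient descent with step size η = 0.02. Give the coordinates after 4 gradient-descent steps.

(-1.78435776, -0.31534496)

∇E = (8r + 3s, 3r + 10s)
(r₁, s₁) = (-4, -2) − 0.02·(-38, -32) = (-3.24, -1.36)
(r₂, s₂) = (-3.24, -1.36) − 0.02·(-30, -23.32) = (-2.64, -0.8936)
(r₃, s₃) = (-2.64, -0.8936) − 0.02·(-23.8008, -16.856) = (-2.163984, -0.55648)
(r₄, s₄) = (-2.163984, -0.55648) − 0.02·(-18.981312, -12.056752) = (-1.78435776, -0.31534496)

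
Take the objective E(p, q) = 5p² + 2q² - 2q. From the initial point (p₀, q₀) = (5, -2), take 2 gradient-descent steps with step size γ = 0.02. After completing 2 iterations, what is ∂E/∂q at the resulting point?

-8.464

∇E = (10p, 4q - 2)
Step 1: at (5, -2), ∇E = (50, -10) → (5, -2) − 0.02·(50, -10) = (4, -1.8)
Step 2: at (4, -1.8), ∇E = (40, -9.2) → (4, -1.8) − 0.02·(40, -9.2) = (3.2, -1.616)
∂E/∂q at (3.2, -1.616) = -8.464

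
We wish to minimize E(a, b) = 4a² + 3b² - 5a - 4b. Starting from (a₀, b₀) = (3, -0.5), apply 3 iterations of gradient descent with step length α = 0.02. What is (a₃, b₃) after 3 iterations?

∇E = (8a - 5, 6b - 4)
Step 1: at (3, -0.5), ∇E = (19, -7) → (3, -0.5) − 0.02·(19, -7) = (2.62, -0.36)
Step 2: at (2.62, -0.36), ∇E = (15.96, -6.16) → (2.62, -0.36) − 0.02·(15.96, -6.16) = (2.3008, -0.2368)
Step 3: at (2.3008, -0.2368), ∇E = (13.4064, -5.4208) → (2.3008, -0.2368) − 0.02·(13.4064, -5.4208) = (2.032672, -0.128384)

(2.032672, -0.128384)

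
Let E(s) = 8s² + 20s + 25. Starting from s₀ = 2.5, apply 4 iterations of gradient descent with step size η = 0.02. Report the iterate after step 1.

E′(s) = 16s + 20
Step 1: E′(2.5) = 60; s₁ = 2.5 − 0.02·60 = 1.3

1.3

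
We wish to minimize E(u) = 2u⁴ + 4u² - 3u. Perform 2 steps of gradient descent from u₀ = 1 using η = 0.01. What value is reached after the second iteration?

E′(u) = 8u³ + 8u - 3
u₁ = 1 − 0.01·13 = 0.87
u₂ = 0.87 − 0.01·9.228024 = 0.77771976

0.77771976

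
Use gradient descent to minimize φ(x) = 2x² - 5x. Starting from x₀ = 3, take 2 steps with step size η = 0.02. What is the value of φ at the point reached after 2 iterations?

1.26290688

φ′(x) = 4x - 5
Step 1: φ′(3) = 7; x₁ = 3 − 0.02·7 = 2.86
Step 2: φ′(2.86) = 6.44; x₂ = 2.86 − 0.02·6.44 = 2.7312
φ(2.7312) = 1.26290688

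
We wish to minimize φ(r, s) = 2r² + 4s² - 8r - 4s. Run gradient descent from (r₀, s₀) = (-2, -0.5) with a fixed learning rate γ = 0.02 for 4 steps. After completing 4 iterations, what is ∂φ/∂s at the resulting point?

-3.98297088

∇φ = (4r - 8, 8s - 4)
Step 1: at (-2, -0.5), ∇φ = (-16, -8) → (-2, -0.5) − 0.02·(-16, -8) = (-1.68, -0.34)
Step 2: at (-1.68, -0.34), ∇φ = (-14.72, -6.72) → (-1.68, -0.34) − 0.02·(-14.72, -6.72) = (-1.3856, -0.2056)
Step 3: at (-1.3856, -0.2056), ∇φ = (-13.5424, -5.6448) → (-1.3856, -0.2056) − 0.02·(-13.5424, -5.6448) = (-1.114752, -0.092704)
Step 4: at (-1.114752, -0.092704), ∇φ = (-12.459008, -4.741632) → (-1.114752, -0.092704) − 0.02·(-12.459008, -4.741632) = (-0.86557184, 0.00212864)
∂φ/∂s at (-0.86557184, 0.00212864) = -3.98297088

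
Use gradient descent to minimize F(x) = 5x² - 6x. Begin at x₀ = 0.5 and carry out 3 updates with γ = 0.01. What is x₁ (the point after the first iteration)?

0.51

F′(x) = 10x - 6
Step 1: F′(0.5) = -1; x₁ = 0.5 − 0.01·(-1) = 0.51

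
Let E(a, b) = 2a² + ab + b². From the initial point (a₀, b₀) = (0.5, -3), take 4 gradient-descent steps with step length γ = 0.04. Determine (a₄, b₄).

∇E = (4a + b, a + 2b)
Step 1: at (0.5, -3), ∇E = (-1, -5.5) → (0.5, -3) − 0.04·(-1, -5.5) = (0.54, -2.78)
Step 2: at (0.54, -2.78), ∇E = (-0.62, -5.02) → (0.54, -2.78) − 0.04·(-0.62, -5.02) = (0.5648, -2.5792)
Step 3: at (0.5648, -2.5792), ∇E = (-0.32, -4.5936) → (0.5648, -2.5792) − 0.04·(-0.32, -4.5936) = (0.5776, -2.395456)
Step 4: at (0.5776, -2.395456), ∇E = (-0.085056, -4.213312) → (0.5776, -2.395456) − 0.04·(-0.085056, -4.213312) = (0.58100224, -2.22692352)

(0.58100224, -2.22692352)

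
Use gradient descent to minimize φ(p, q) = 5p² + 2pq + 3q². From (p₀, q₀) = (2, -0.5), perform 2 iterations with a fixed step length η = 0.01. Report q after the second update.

-0.5156

∇φ = (10p + 2q, 2p + 6q)
(p₁, q₁) = (2, -0.5) − 0.01·(19, 1) = (1.81, -0.51)
(p₂, q₂) = (1.81, -0.51) − 0.01·(17.08, 0.56) = (1.6392, -0.5156)
q = -0.5156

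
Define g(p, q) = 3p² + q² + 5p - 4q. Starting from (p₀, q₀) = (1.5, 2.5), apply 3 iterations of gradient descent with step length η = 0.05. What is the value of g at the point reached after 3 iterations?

∇g = (6p + 5, 2q - 4)
Step 1: at (1.5, 2.5), ∇g = (14, 1) → (1.5, 2.5) − 0.05·(14, 1) = (0.8, 2.45)
Step 2: at (0.8, 2.45), ∇g = (9.8, 0.9) → (0.8, 2.45) − 0.05·(9.8, 0.9) = (0.31, 2.405)
Step 3: at (0.31, 2.405), ∇g = (6.86, 0.81) → (0.31, 2.405) − 0.05·(6.86, 0.81) = (-0.033, 2.3645)
g(-0.033, 2.3645) = -4.02887275

-4.02887275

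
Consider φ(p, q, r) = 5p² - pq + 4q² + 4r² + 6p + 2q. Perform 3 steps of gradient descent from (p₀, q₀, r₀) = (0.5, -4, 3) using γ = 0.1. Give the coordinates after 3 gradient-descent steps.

∇φ = (10p - q + 6, -p + 8q + 2, 8r)
(p₁, q₁, r₁) = (0.5, -4, 3) − 0.1·(15, -30.5, 24) = (-1, -0.95, 0.6)
(p₂, q₂, r₂) = (-1, -0.95, 0.6) − 0.1·(-3.05, -4.6, 4.8) = (-0.695, -0.49, 0.12)
(p₃, q₃, r₃) = (-0.695, -0.49, 0.12) − 0.1·(-0.46, -1.225, 0.96) = (-0.649, -0.3675, 0.024)

(-0.649, -0.3675, 0.024)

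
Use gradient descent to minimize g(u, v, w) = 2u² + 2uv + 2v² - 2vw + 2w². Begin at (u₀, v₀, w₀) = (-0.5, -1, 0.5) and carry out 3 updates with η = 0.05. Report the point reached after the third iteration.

(-0.086, -0.366, 0.086)

∇g = (4u + 2v, 2u + 4v - 2w, -2v + 4w)
(u₁, v₁, w₁) = (-0.5, -1, 0.5) − 0.05·(-4, -6, 4) = (-0.3, -0.7, 0.3)
(u₂, v₂, w₂) = (-0.3, -0.7, 0.3) − 0.05·(-2.6, -4, 2.6) = (-0.17, -0.5, 0.17)
(u₃, v₃, w₃) = (-0.17, -0.5, 0.17) − 0.05·(-1.68, -2.68, 1.68) = (-0.086, -0.366, 0.086)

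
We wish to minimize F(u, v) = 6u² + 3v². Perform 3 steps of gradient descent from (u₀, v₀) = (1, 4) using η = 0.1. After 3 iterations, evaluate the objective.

∇F = (12u, 6v)
(u₁, v₁) = (1, 4) − 0.1·(12, 24) = (-0.2, 1.6)
(u₂, v₂) = (-0.2, 1.6) − 0.1·(-2.4, 9.6) = (0.04, 0.64)
(u₃, v₃) = (0.04, 0.64) − 0.1·(0.48, 3.84) = (-0.008, 0.256)
F(-0.008, 0.256) = 0.196992

0.196992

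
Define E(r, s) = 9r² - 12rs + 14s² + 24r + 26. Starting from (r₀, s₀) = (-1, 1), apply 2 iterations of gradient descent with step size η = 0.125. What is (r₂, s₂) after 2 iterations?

∇E = (18r - 12s + 24, -12r + 28s)
Step 1: at (-1, 1), ∇E = (-6, 40) → (-1, 1) − 0.125·(-6, 40) = (-0.25, -4)
Step 2: at (-0.25, -4), ∇E = (67.5, -109) → (-0.25, -4) − 0.125·(67.5, -109) = (-8.6875, 9.625)

(-8.6875, 9.625)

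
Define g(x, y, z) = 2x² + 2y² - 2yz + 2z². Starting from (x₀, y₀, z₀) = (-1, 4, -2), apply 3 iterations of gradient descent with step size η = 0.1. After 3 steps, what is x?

-0.216

∇g = (4x, 4y - 2z, -2y + 4z)
Step 1: at (-1, 4, -2), ∇g = (-4, 20, -16) → (-1, 4, -2) − 0.1·(-4, 20, -16) = (-0.6, 2, -0.4)
Step 2: at (-0.6, 2, -0.4), ∇g = (-2.4, 8.8, -5.6) → (-0.6, 2, -0.4) − 0.1·(-2.4, 8.8, -5.6) = (-0.36, 1.12, 0.16)
Step 3: at (-0.36, 1.12, 0.16), ∇g = (-1.44, 4.16, -1.6) → (-0.36, 1.12, 0.16) − 0.1·(-1.44, 4.16, -1.6) = (-0.216, 0.704, 0.32)
x = -0.216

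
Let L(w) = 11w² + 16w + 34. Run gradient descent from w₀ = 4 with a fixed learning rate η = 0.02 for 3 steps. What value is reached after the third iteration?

L′(w) = 22w + 16
Step 1: L′(4) = 104; w₁ = 4 − 0.02·104 = 1.92
Step 2: L′(1.92) = 58.24; w₂ = 1.92 − 0.02·58.24 = 0.7552
Step 3: L′(0.7552) = 32.6144; w₃ = 0.7552 − 0.02·32.6144 = 0.102912

0.102912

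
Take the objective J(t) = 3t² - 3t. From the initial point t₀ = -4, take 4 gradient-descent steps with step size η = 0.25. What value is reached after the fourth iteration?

J′(t) = 6t - 3
t₁ = -4 − 0.25·(-27) = 2.75
t₂ = 2.75 − 0.25·13.5 = -0.625
t₃ = -0.625 − 0.25·(-6.75) = 1.0625
t₄ = 1.0625 − 0.25·3.375 = 0.21875

0.21875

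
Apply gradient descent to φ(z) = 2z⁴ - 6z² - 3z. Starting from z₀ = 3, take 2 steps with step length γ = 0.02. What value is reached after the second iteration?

-0.58440576

φ′(z) = 8z³ - 12z - 3
z₁ = 3 − 0.02·177 = -0.54
z₂ = -0.54 − 0.02·2.220288 = -0.58440576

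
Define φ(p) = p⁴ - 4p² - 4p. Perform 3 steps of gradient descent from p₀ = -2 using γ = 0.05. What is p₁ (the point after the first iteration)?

-1

φ′(p) = 4p³ - 8p - 4
Step 1: φ′(-2) = -20; p₁ = -2 − 0.05·(-20) = -1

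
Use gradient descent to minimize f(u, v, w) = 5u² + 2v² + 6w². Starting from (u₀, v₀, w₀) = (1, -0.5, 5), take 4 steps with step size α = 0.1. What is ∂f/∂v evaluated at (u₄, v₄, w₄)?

∇f = (10u, 4v, 12w)
Step 1: at (1, -0.5, 5), ∇f = (10, -2, 60) → (1, -0.5, 5) − 0.1·(10, -2, 60) = (0, -0.3, -1)
Step 2: at (0, -0.3, -1), ∇f = (0, -1.2, -12) → (0, -0.3, -1) − 0.1·(0, -1.2, -12) = (0, -0.18, 0.2)
Step 3: at (0, -0.18, 0.2), ∇f = (0, -0.72, 2.4) → (0, -0.18, 0.2) − 0.1·(0, -0.72, 2.4) = (0, -0.108, -0.04)
Step 4: at (0, -0.108, -0.04), ∇f = (0, -0.432, -0.48) → (0, -0.108, -0.04) − 0.1·(0, -0.432, -0.48) = (0, -0.0648, 0.008)
∂f/∂v at (0, -0.0648, 0.008) = -0.2592

-0.2592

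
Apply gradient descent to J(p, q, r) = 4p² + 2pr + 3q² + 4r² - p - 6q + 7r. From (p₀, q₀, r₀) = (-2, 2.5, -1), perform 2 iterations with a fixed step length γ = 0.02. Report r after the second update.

-0.8312

∇J = (8p + 2r - 1, 6q - 6, 2p + 8r + 7)
Step 1: at (-2, 2.5, -1), ∇J = (-19, 9, -5) → (-2, 2.5, -1) − 0.02·(-19, 9, -5) = (-1.62, 2.32, -0.9)
Step 2: at (-1.62, 2.32, -0.9), ∇J = (-15.76, 7.92, -3.44) → (-1.62, 2.32, -0.9) − 0.02·(-15.76, 7.92, -3.44) = (-1.3048, 2.1616, -0.8312)
r = -0.8312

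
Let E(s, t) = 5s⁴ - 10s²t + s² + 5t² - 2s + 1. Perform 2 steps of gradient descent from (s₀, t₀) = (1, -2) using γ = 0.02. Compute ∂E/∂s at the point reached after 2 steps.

∇E = (20s³ - 20st + 2s - 2, -10s² + 10t)
Step 1: at (1, -2), ∇E = (60, -30) → (1, -2) − 0.02·(60, -30) = (-0.2, -1.4)
Step 2: at (-0.2, -1.4), ∇E = (-8.16, -14.4) → (-0.2, -1.4) − 0.02·(-8.16, -14.4) = (-0.0368, -1.112)
∂E/∂s at (-0.0368, -1.112) = -2.89302872064

-2.89302872064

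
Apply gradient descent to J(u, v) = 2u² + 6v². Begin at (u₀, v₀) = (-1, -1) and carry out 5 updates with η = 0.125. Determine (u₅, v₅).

(-0.03125, 0.03125)

∇J = (4u, 12v)
(u₁, v₁) = (-1, -1) − 0.125·(-4, -12) = (-0.5, 0.5)
(u₂, v₂) = (-0.5, 0.5) − 0.125·(-2, 6) = (-0.25, -0.25)
(u₃, v₃) = (-0.25, -0.25) − 0.125·(-1, -3) = (-0.125, 0.125)
(u₄, v₄) = (-0.125, 0.125) − 0.125·(-0.5, 1.5) = (-0.0625, -0.0625)
(u₅, v₅) = (-0.0625, -0.0625) − 0.125·(-0.25, -0.75) = (-0.03125, 0.03125)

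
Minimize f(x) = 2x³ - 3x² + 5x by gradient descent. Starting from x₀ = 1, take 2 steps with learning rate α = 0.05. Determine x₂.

0.55625

f′(x) = 6x² - 6x + 5
x₁ = 1 − 0.05·5 = 0.75
x₂ = 0.75 − 0.05·3.875 = 0.55625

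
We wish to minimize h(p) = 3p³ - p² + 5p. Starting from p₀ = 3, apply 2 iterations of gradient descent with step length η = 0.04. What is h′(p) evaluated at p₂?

h′(p) = 9p² - 2p + 5
p₁ = 3 − 0.04·80 = -0.2
p₂ = -0.2 − 0.04·5.76 = -0.4304
h′(p) at (-0.4304) = 7.52799744

7.52799744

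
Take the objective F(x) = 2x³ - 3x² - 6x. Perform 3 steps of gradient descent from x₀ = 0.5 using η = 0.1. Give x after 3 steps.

1.60165625

F′(x) = 6x² - 6x - 6
Step 1: F′(0.5) = -7.5; x₁ = 0.5 − 0.1·(-7.5) = 1.25
Step 2: F′(1.25) = -4.125; x₂ = 1.25 − 0.1·(-4.125) = 1.6625
Step 3: F′(1.6625) = 0.6084375; x₃ = 1.6625 − 0.1·0.6084375 = 1.60165625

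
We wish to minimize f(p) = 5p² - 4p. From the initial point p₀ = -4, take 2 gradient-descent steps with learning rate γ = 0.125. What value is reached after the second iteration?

0.125

f′(p) = 10p - 4
p₁ = -4 − 0.125·(-44) = 1.5
p₂ = 1.5 − 0.125·11 = 0.125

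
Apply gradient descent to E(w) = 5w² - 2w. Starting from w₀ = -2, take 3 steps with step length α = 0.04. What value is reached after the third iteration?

-0.2752

E′(w) = 10w - 2
w₁ = -2 − 0.04·(-22) = -1.12
w₂ = -1.12 − 0.04·(-13.2) = -0.592
w₃ = -0.592 − 0.04·(-7.92) = -0.2752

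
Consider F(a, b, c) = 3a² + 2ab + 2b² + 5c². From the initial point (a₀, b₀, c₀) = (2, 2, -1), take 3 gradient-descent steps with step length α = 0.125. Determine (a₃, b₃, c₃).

∇F = (6a + 2b, 2a + 4b, 10c)
(a₁, b₁, c₁) = (2, 2, -1) − 0.125·(16, 12, -10) = (0, 0.5, 0.25)
(a₂, b₂, c₂) = (0, 0.5, 0.25) − 0.125·(1, 2, 2.5) = (-0.125, 0.25, -0.0625)
(a₃, b₃, c₃) = (-0.125, 0.25, -0.0625) − 0.125·(-0.25, 0.75, -0.625) = (-0.09375, 0.15625, 0.015625)

(-0.09375, 0.15625, 0.015625)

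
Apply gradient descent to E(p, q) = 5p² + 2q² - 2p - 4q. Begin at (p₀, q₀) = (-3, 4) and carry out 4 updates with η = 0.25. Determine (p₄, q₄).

(-16, 1)

∇E = (10p - 2, 4q - 4)
(p₁, q₁) = (-3, 4) − 0.25·(-32, 12) = (5, 1)
(p₂, q₂) = (5, 1) − 0.25·(48, 0) = (-7, 1)
(p₃, q₃) = (-7, 1) − 0.25·(-72, 0) = (11, 1)
(p₄, q₄) = (11, 1) − 0.25·(108, 0) = (-16, 1)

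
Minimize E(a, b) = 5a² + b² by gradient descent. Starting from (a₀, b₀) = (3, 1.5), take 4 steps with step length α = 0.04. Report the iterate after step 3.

(0.648, 1.168032)

∇E = (10a, 2b)
(a₁, b₁) = (3, 1.5) − 0.04·(30, 3) = (1.8, 1.38)
(a₂, b₂) = (1.8, 1.38) − 0.04·(18, 2.76) = (1.08, 1.2696)
(a₃, b₃) = (1.08, 1.2696) − 0.04·(10.8, 2.5392) = (0.648, 1.168032)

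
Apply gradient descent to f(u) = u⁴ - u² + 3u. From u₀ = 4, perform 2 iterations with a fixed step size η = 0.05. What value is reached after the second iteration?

f′(u) = 4u³ - 2u + 3
u₁ = 4 − 0.05·251 = -8.55
u₂ = -8.55 − 0.05·(-2480.0055) = 115.450275

115.450275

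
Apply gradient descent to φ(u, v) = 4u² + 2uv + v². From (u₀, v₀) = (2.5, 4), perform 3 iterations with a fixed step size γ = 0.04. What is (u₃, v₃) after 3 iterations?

(0.201504, 2.791104)

∇φ = (8u + 2v, 2u + 2v)
(u₁, v₁) = (2.5, 4) − 0.04·(28, 13) = (1.38, 3.48)
(u₂, v₂) = (1.38, 3.48) − 0.04·(18, 9.72) = (0.66, 3.0912)
(u₃, v₃) = (0.66, 3.0912) − 0.04·(11.4624, 7.5024) = (0.201504, 2.791104)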